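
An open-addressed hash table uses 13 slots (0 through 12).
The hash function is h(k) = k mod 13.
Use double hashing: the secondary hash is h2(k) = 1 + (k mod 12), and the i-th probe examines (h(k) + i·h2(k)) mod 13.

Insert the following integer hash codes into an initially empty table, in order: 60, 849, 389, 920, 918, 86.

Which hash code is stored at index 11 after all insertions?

86

Insert 60: h=8, slot 8 empty -> index 8.
Insert 849: h=4, slot 4 empty -> index 4.
Insert 389: h=12, slot 12 empty -> index 12.
Insert 920: h=10, slot 10 empty -> index 10.
Insert 918: h=8, h2=7, slot 8 occupied -> index 2.
Insert 86: h=8, h2=3, slot 8 occupied -> index 11.
Table: [-, -, 918, -, 849, -, -, -, 60, -, 920, 86, 389]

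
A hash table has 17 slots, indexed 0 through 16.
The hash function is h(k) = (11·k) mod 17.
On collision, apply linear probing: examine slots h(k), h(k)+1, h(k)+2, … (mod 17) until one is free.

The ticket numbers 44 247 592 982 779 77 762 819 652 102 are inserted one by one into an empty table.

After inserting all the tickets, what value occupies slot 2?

779

Insert 44: h=8, slot 8 empty → index 8.
Insert 247: h=14, slot 14 empty → index 14.
Insert 592: h=1, slot 1 empty → index 1.
Insert 982: h=7, slot 7 empty → index 7.
Insert 779: h=1, slot 1 occupied → index 2.
Insert 77: h=14, slot 14 occupied → index 15.
Insert 762: h=1, slots 1,2 occupied → index 3.
Insert 819: h=16, slot 16 empty → index 16.
Insert 652: h=15, slots 15,16 occupied → index 0.
Insert 102: h=0, slots 0,1,2,3 occupied → index 4.
Table: [652, 592, 779, 762, 102, ., ., 982, 44, ., ., ., ., ., 247, 77, 819]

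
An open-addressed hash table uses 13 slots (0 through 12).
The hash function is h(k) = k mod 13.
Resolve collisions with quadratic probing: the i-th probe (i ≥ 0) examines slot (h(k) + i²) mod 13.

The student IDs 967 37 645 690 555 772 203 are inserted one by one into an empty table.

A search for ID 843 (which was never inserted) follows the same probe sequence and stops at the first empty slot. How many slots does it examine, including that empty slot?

3

967 hashes to 5; slot 5 is free -> place at 5.
37 hashes to 11; slot 11 is free -> place at 11.
645 hashes to 8; slot 8 is free -> place at 8.
690 hashes to 1; slot 1 is free -> place at 1.
555 hashes to 9; slot 9 is free -> place at 9.
772 hashes to 5; 5 taken -> place at 6.
203 hashes to 8; 8,9 taken -> place at 12.
Table: [—, 690, —, —, —, 967, 772, —, 645, 555, —, 37, 203]
Lookup 843: h=11, probe 11,12,2 → slot 2 empty, not found.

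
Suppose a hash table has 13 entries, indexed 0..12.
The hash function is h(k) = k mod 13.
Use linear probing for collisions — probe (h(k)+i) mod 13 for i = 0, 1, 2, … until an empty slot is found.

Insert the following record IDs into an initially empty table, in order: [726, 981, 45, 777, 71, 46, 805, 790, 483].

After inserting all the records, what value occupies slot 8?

71

726: h=11 -> slot 11
981: h=6 -> slot 6
45: h=6, probe 6,7 -> slot 7
777: h=10 -> slot 10
71: h=6, probe 6,7,8 -> slot 8
46: h=7, probe 7,8,9 -> slot 9
805: h=12 -> slot 12
790: h=10, probe 10,11,12,0 -> slot 0
483: h=2 -> slot 2
Table: [790, ., 483, ., ., ., 981, 45, 71, 46, 777, 726, 805]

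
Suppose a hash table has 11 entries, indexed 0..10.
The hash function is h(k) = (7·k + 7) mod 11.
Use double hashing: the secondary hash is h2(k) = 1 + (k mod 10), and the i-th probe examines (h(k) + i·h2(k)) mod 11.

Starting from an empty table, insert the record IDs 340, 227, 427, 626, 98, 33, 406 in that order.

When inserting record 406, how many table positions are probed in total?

340 hashes to 0; slot 0 is free → place at 0.
227 hashes to 1; slot 1 is free → place at 1.
427 hashes to 4; slot 4 is free → place at 4.
626 hashes to 0, h2=7; 0 taken → place at 7.
98 hashes to 0, h2=9; 0 taken → place at 9.
33 hashes to 7, h2=4; 7,0,4 taken → place at 8.
406 hashes to 0, h2=7; 0,7 taken → place at 3.
Table: [340, 227, ., 406, 427, ., ., 626, 33, 98, .]

3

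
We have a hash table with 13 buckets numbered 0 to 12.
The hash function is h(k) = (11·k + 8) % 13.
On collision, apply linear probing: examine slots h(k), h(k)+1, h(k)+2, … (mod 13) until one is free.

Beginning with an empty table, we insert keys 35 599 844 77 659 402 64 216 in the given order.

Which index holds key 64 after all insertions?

Insert 35: h=3, slot 3 empty -> index 3.
Insert 599: h=6, slot 6 empty -> index 6.
Insert 844: h=10, slot 10 empty -> index 10.
Insert 77: h=10, slot 10 occupied -> index 11.
Insert 659: h=3, slot 3 occupied -> index 4.
Insert 402: h=10, slots 10,11 occupied -> index 12.
Insert 64: h=10, slots 10,11,12 occupied -> index 0.
Insert 216: h=5, slot 5 empty -> index 5.
Table: [64, -, -, 35, 659, 216, 599, -, -, -, 844, 77, 402]

0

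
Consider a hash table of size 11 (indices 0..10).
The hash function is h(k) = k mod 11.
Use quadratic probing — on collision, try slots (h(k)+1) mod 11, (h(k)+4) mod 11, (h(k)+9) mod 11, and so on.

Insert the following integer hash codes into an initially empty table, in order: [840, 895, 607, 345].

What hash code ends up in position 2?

Insert 840: h=4, slot 4 empty => index 4.
Insert 895: h=4, slot 4 occupied => index 5.
Insert 607: h=2, slot 2 empty => index 2.
Insert 345: h=4, slots 4,5 occupied => index 8.
Table: [_, _, 607, _, 840, 895, _, _, 345, _, _]

607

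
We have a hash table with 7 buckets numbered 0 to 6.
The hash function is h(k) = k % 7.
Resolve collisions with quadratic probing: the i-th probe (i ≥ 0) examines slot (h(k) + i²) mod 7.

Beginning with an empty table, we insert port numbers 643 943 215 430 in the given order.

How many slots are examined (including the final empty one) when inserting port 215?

3

Insert 643: h=6, slot 6 empty → index 6.
Insert 943: h=5, slot 5 empty → index 5.
Insert 215: h=5, slots 5,6 occupied → index 2.
Insert 430: h=3, slot 3 empty → index 3.
Table: [—, —, 215, 430, —, 943, 643]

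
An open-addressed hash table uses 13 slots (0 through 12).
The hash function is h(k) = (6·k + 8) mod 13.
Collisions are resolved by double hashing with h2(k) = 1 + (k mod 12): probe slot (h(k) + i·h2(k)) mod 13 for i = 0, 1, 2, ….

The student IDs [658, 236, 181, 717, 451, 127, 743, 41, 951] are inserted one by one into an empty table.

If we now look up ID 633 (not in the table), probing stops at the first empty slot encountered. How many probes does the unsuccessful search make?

658: h=4 => slot 4
236: h=7 => slot 7
181: h=2 => slot 2
717: h=7, h2=10, probe 7,4,1 => slot 1
451: h=10 => slot 10
127: h=3 => slot 3
743: h=7, h2=12, probe 7,6 => slot 6
41: h=7, h2=6, probe 7,0 => slot 0
951: h=7, h2=4, probe 7,11 => slot 11
Table: [41, 717, 181, 127, 658, —, 743, 236, —, —, 451, 951, —]
Lookup 633: h=10, h2=10, probe 10,7,4,1,11,8 → slot 8 empty, not found.

6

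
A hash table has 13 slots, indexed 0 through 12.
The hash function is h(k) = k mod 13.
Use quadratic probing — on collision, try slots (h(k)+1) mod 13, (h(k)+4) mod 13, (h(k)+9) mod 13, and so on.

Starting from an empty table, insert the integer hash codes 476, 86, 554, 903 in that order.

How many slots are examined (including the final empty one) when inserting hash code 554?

476: h=8 => slot 8
86: h=8, probe 8,9 => slot 9
554: h=8, probe 8,9,12 => slot 12
903: h=6 => slot 6
Table: [_, _, _, _, _, _, 903, _, 476, 86, _, _, 554]

3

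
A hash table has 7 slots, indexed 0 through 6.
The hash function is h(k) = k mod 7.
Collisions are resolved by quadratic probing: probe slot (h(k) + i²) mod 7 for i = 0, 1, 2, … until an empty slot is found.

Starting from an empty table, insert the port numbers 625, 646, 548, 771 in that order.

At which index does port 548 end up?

6

Insert 625: h=2, slot 2 empty -> index 2.
Insert 646: h=2, slot 2 occupied -> index 3.
Insert 548: h=2, slots 2,3 occupied -> index 6.
Insert 771: h=1, slot 1 empty -> index 1.
Table: [∅, 771, 625, 646, ∅, ∅, 548]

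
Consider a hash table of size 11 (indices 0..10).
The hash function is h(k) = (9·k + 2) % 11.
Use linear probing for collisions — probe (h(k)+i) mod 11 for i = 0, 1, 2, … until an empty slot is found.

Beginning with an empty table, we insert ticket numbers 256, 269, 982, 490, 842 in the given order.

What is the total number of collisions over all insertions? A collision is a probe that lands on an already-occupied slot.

2

256: h=7 -> slot 7
269: h=3 -> slot 3
982: h=7, probe 7,8 -> slot 8
490: h=1 -> slot 1
842: h=1, probe 1,2 -> slot 2
Table: [—, 490, 842, 269, —, —, —, 256, 982, —, —]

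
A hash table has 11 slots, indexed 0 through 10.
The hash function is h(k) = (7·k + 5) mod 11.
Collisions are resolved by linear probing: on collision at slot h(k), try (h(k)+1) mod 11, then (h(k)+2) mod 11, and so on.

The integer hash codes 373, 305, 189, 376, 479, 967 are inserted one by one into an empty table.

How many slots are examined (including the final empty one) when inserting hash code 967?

Insert 373: h=9, slot 9 empty → index 9.
Insert 305: h=6, slot 6 empty → index 6.
Insert 189: h=8, slot 8 empty → index 8.
Insert 376: h=8, slots 8,9 occupied → index 10.
Insert 479: h=3, slot 3 empty → index 3.
Insert 967: h=9, slots 9,10 occupied → index 0.
Table: [967, ., ., 479, ., ., 305, ., 189, 373, 376]

3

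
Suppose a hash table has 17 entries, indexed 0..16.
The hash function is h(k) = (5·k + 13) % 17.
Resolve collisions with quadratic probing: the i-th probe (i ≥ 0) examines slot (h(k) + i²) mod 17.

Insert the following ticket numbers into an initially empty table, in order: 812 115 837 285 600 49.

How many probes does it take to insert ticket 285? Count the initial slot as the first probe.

812: h=10 => slot 10
115: h=10, probe 10,11 => slot 11
837: h=16 => slot 16
285: h=10, probe 10,11,14 => slot 14
600: h=4 => slot 4
49: h=3 => slot 3
Table: [., ., ., 49, 600, ., ., ., ., ., 812, 115, ., ., 285, ., 837]

3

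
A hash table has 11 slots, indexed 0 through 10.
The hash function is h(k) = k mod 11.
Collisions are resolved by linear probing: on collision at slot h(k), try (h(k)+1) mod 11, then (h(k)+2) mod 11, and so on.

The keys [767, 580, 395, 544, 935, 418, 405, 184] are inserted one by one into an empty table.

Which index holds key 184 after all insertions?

3

767: h=8 => slot 8
580: h=8, probe 8,9 => slot 9
395: h=10 => slot 10
544: h=5 => slot 5
935: h=0 => slot 0
418: h=0, probe 0,1 => slot 1
405: h=9, probe 9,10,0,1,2 => slot 2
184: h=8, probe 8,9,10,0,1,2,3 => slot 3
Table: [935, 418, 405, 184, ., 544, ., ., 767, 580, 395]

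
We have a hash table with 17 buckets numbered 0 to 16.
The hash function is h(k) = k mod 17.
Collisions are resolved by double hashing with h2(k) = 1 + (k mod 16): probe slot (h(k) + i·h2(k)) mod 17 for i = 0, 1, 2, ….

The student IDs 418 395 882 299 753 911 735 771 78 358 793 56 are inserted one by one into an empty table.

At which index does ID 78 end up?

418 hashes to 10; slot 10 is free => place at 10.
395 hashes to 4; slot 4 is free => place at 4.
882 hashes to 15; slot 15 is free => place at 15.
299 hashes to 10, h2=12; 10 taken => place at 5.
753 hashes to 5, h2=2; 5 taken => place at 7.
911 hashes to 10, h2=16; 10 taken => place at 9.
735 hashes to 4, h2=16; 4 taken => place at 3.
771 hashes to 6; slot 6 is free => place at 6.
78 hashes to 10, h2=15; 10 taken => place at 8.
358 hashes to 1; slot 1 is free => place at 1.
793 hashes to 11; slot 11 is free => place at 11.
56 hashes to 5, h2=9; 5 taken => place at 14.
Table: [—, 358, —, 735, 395, 299, 771, 753, 78, 911, 418, 793, —, —, 56, 882, —]

8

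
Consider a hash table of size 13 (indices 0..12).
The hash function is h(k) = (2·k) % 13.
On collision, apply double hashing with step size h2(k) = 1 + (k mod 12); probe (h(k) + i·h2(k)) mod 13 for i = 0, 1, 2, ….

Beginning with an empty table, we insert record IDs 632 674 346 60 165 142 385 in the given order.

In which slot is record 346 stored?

632 hashes to 3; slot 3 is free -> place at 3.
674 hashes to 9; slot 9 is free -> place at 9.
346 hashes to 3, h2=11; 3 taken -> place at 1.
60 hashes to 3, h2=1; 3 taken -> place at 4.
165 hashes to 5; slot 5 is free -> place at 5.
142 hashes to 11; slot 11 is free -> place at 11.
385 hashes to 3, h2=2; 3,5 taken -> place at 7.
Table: [-, 346, -, 632, 60, 165, -, 385, -, 674, -, 142, -]

1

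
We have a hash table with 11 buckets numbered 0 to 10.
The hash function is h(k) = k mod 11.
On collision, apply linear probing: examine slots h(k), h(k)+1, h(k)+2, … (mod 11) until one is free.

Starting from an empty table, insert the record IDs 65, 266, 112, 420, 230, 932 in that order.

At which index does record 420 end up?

4

Insert 65: h=10, slot 10 empty => index 10.
Insert 266: h=2, slot 2 empty => index 2.
Insert 112: h=2, slot 2 occupied => index 3.
Insert 420: h=2, slots 2,3 occupied => index 4.
Insert 230: h=10, slot 10 occupied => index 0.
Insert 932: h=8, slot 8 empty => index 8.
Table: [230, -, 266, 112, 420, -, -, -, 932, -, 65]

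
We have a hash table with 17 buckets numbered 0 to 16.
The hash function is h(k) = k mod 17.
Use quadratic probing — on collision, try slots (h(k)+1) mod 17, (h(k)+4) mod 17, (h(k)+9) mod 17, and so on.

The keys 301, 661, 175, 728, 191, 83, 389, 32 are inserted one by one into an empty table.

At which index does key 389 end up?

2

301: h=12 -> slot 12
661: h=15 -> slot 15
175: h=5 -> slot 5
728: h=14 -> slot 14
191: h=4 -> slot 4
83: h=15, probe 15,16 -> slot 16
389: h=15, probe 15,16,2 -> slot 2
32: h=15, probe 15,16,2,7 -> slot 7
Table: [_, _, 389, _, 191, 175, _, 32, _, _, _, _, 301, _, 728, 661, 83]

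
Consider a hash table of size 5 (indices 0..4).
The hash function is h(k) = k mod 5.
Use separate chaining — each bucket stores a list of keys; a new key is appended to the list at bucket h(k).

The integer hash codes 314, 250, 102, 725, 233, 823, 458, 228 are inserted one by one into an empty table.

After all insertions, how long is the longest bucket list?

Insert 314: h=4, bucket 4 empty -> new chain.
Insert 250: h=0, bucket 0 empty -> new chain.
Insert 102: h=2, bucket 2 empty -> new chain.
Insert 725: h=0, bucket 0 nonempty -> append to chain.
Insert 233: h=3, bucket 3 empty -> new chain.
Insert 823: h=3, bucket 3 nonempty -> append to chain.
Insert 458: h=3, bucket 3 nonempty -> append to chain.
Insert 228: h=3, bucket 3 nonempty -> append to chain.
Final buckets:
0: 250 -> 725
1: _
2: 102
3: 233 -> 823 -> 458 -> 228
4: 314

4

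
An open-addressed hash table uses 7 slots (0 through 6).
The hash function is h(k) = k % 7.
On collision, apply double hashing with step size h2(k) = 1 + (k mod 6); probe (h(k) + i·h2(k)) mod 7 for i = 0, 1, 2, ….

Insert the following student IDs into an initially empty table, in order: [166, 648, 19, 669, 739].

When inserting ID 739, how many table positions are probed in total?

2

166 hashes to 5; slot 5 is free -> place at 5.
648 hashes to 4; slot 4 is free -> place at 4.
19 hashes to 5, h2=2; 5 taken -> place at 0.
669 hashes to 4, h2=4; 4 taken -> place at 1.
739 hashes to 4, h2=2; 4 taken -> place at 6.
Table: [19, 669, ∅, ∅, 648, 166, 739]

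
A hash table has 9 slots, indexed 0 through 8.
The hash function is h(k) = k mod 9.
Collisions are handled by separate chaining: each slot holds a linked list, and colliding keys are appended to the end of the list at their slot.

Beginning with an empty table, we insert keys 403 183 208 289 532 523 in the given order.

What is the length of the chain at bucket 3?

1

403 → bucket 7
183 → bucket 3
208 → bucket 1
289 → bucket 1 (collision)
532 → bucket 1 (collision)
523 → bucket 1 (collision)
Final buckets:
0: ∅
1: 208 -> 289 -> 532 -> 523
2: ∅
3: 183
4: ∅
5: ∅
6: ∅
7: 403
8: ∅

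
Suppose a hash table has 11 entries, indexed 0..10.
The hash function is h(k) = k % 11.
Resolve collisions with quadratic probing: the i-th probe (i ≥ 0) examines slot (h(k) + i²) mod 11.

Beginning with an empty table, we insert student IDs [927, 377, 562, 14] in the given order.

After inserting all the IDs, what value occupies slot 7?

14

927: h=3 -> slot 3
377: h=3, probe 3,4 -> slot 4
562: h=1 -> slot 1
14: h=3, probe 3,4,7 -> slot 7
Table: [., 562, ., 927, 377, ., ., 14, ., ., .]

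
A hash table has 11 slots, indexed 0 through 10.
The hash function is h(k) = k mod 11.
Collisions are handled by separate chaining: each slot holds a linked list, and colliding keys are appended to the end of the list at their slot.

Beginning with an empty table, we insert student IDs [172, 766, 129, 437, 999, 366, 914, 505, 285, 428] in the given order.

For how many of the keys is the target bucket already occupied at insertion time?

4

172 -> bucket 7
766 -> bucket 7 (collision)
129 -> bucket 8
437 -> bucket 8 (collision)
999 -> bucket 9
366 -> bucket 3
914 -> bucket 1
505 -> bucket 10
285 -> bucket 10 (collision)
428 -> bucket 10 (collision)
Final buckets:
0: —
1: 914
2: —
3: 366
4: —
5: —
6: —
7: 172 -> 766
8: 129 -> 437
9: 999
10: 505 -> 285 -> 428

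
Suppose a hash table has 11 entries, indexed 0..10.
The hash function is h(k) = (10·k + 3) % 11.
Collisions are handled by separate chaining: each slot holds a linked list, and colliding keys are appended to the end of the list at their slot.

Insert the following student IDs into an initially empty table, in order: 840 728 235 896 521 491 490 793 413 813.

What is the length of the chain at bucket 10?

Insert 840: h=10, bucket 10 empty -> new chain.
Insert 728: h=1, bucket 1 empty -> new chain.
Insert 235: h=10, bucket 10 nonempty -> append to chain.
Insert 896: h=9, bucket 9 empty -> new chain.
Insert 521: h=10, bucket 10 nonempty -> append to chain.
Insert 491: h=7, bucket 7 empty -> new chain.
Insert 490: h=8, bucket 8 empty -> new chain.
Insert 793: h=2, bucket 2 empty -> new chain.
Insert 413: h=8, bucket 8 nonempty -> append to chain.
Insert 813: h=4, bucket 4 empty -> new chain.
Final buckets:
0: ∅
1: 728
2: 793
3: ∅
4: 813
5: ∅
6: ∅
7: 491
8: 490 -> 413
9: 896
10: 840 -> 235 -> 521

3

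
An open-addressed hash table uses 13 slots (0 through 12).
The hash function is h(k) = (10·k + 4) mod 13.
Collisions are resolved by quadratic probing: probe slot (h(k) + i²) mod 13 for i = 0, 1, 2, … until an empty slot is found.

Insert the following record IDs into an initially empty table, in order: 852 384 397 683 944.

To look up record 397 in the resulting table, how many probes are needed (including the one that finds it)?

852 hashes to 9; slot 9 is free → place at 9.
384 hashes to 9; 9 taken → place at 10.
397 hashes to 9; 9,10 taken → place at 0.
683 hashes to 9; 9,10,0 taken → place at 5.
944 hashes to 6; slot 6 is free → place at 6.
Table: [397, _, _, _, _, 683, 944, _, _, 852, 384, _, _]
Lookup 397: h=9, probe 9,10,0 → found at 0.

3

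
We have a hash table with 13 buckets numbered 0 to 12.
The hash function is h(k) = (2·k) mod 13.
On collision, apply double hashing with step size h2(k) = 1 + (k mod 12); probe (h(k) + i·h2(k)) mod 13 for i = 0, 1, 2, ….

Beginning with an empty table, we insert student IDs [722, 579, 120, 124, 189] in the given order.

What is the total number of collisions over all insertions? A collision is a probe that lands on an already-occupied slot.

5

722: h=1 -> slot 1
579: h=1, h2=4, probe 1,5 -> slot 5
120: h=6 -> slot 6
124: h=1, h2=5, probe 1,6,11 -> slot 11
189: h=1, h2=10, probe 1,11,8 -> slot 8
Table: [∅, 722, ∅, ∅, ∅, 579, 120, ∅, 189, ∅, ∅, 124, ∅]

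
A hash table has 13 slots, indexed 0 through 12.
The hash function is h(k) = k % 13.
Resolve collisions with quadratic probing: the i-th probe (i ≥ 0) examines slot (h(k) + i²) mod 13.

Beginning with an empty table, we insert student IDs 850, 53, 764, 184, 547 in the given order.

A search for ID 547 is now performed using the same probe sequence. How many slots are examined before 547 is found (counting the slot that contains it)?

5

Insert 850: h=5, slot 5 empty → index 5.
Insert 53: h=1, slot 1 empty → index 1.
Insert 764: h=10, slot 10 empty → index 10.
Insert 184: h=2, slot 2 empty → index 2.
Insert 547: h=1, slots 1,2,5,10 occupied → index 4.
Table: [., 53, 184, ., 547, 850, ., ., ., ., 764, ., .]
Lookup 547: h=1, probe 1,2,5,10,4 → found at 4.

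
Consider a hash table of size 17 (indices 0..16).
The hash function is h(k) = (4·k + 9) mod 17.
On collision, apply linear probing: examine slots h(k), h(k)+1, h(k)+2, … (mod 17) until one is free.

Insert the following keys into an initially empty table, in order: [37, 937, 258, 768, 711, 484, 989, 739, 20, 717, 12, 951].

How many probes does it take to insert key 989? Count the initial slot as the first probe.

37: h=4 => slot 4
937: h=0 => slot 0
258: h=4, probe 4,5 => slot 5
768: h=4, probe 4,5,6 => slot 6
711: h=14 => slot 14
484: h=7 => slot 7
989: h=4, probe 4,5,6,7,8 => slot 8
739: h=7, probe 7,8,9 => slot 9
20: h=4, probe 4,5,6,7,8,9,10 => slot 10
717: h=4, probe 4,5,6,7,8,9,10,11 => slot 11
12: h=6, probe 6,7,8,9,10,11,12 => slot 12
951: h=5, probe 5,6,7,8,9,10,11,12,13 => slot 13
Table: [937, _, _, _, 37, 258, 768, 484, 989, 739, 20, 717, 12, 951, 711, _, _]

5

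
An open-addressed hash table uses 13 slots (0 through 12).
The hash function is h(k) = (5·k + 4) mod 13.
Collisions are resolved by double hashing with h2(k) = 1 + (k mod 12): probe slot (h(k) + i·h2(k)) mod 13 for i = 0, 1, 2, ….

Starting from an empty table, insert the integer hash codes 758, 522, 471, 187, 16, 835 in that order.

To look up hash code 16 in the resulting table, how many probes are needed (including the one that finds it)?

758 hashes to 11; slot 11 is free → place at 11.
522 hashes to 1; slot 1 is free → place at 1.
471 hashes to 6; slot 6 is free → place at 6.
187 hashes to 3; slot 3 is free → place at 3.
16 hashes to 6, h2=5; 6,11,3 taken → place at 8.
835 hashes to 6, h2=8; 6,1 taken → place at 9.
Table: [-, 522, -, 187, -, -, 471, -, 16, 835, -, 758, -]
Lookup 16: h=6, h2=5, probe 6,11,3,8 → found at 8.

4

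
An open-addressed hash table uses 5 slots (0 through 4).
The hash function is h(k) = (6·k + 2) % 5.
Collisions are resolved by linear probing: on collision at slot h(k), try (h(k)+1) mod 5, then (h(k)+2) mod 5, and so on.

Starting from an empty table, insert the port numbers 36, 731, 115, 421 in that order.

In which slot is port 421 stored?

36: h=3 → slot 3
731: h=3, probe 3,4 → slot 4
115: h=2 → slot 2
421: h=3, probe 3,4,0 → slot 0
Table: [421, ., 115, 36, 731]

0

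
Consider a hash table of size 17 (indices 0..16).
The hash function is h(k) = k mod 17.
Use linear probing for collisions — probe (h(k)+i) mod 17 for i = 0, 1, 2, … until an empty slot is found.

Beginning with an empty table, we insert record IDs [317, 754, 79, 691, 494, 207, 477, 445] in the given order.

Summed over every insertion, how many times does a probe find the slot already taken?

5

317: h=11 → slot 11
754: h=6 → slot 6
79: h=11, probe 11,12 → slot 12
691: h=11, probe 11,12,13 → slot 13
494: h=1 → slot 1
207: h=3 → slot 3
477: h=1, probe 1,2 → slot 2
445: h=3, probe 3,4 → slot 4
Table: [—, 494, 477, 207, 445, —, 754, —, —, —, —, 317, 79, 691, —, —, —]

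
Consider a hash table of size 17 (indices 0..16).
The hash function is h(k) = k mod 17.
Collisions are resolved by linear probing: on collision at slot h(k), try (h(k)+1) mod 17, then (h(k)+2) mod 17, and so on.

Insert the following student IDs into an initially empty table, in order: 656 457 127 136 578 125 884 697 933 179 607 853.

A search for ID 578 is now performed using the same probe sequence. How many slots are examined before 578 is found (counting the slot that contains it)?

2

Insert 656: h=10, slot 10 empty → index 10.
Insert 457: h=15, slot 15 empty → index 15.
Insert 127: h=8, slot 8 empty → index 8.
Insert 136: h=0, slot 0 empty → index 0.
Insert 578: h=0, slot 0 occupied → index 1.
Insert 125: h=6, slot 6 empty → index 6.
Insert 884: h=0, slots 0,1 occupied → index 2.
Insert 697: h=0, slots 0,1,2 occupied → index 3.
Insert 933: h=15, slot 15 occupied → index 16.
Insert 179: h=9, slot 9 empty → index 9.
Insert 607: h=12, slot 12 empty → index 12.
Insert 853: h=3, slot 3 occupied → index 4.
Table: [136, 578, 884, 697, 853, ∅, 125, ∅, 127, 179, 656, ∅, 607, ∅, ∅, 457, 933]
Lookup 578: h=0, probe 0,1 → found at 1.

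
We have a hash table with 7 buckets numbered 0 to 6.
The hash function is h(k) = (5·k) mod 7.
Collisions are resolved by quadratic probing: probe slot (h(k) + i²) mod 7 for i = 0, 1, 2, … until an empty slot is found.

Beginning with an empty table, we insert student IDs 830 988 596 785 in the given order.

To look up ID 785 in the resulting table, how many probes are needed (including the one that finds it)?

830 hashes to 6; slot 6 is free => place at 6.
988 hashes to 5; slot 5 is free => place at 5.
596 hashes to 5; 5,6 taken => place at 2.
785 hashes to 5; 5,6,2 taken => place at 0.
Table: [785, —, 596, —, —, 988, 830]
Lookup 785: h=5, probe 5,6,2,0 → found at 0.

4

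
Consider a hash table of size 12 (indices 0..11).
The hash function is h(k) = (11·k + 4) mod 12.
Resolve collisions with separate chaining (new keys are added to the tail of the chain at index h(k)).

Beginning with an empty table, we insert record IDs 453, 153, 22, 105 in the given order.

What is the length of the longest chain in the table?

3

453 → bucket 7
153 → bucket 7 (collision)
22 → bucket 6
105 → bucket 7 (collision)
Final buckets:
0: _
1: _
2: _
3: _
4: _
5: _
6: 22
7: 453 -> 153 -> 105
8: _
9: _
10: _
11: _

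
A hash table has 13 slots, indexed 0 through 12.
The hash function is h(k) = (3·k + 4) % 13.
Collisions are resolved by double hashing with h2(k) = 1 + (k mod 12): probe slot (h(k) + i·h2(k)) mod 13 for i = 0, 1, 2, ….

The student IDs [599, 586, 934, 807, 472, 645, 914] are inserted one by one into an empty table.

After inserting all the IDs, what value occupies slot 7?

599: h=7 → slot 7
586: h=7, h2=11, probe 7,5 → slot 5
934: h=11 → slot 11
807: h=7, h2=4, probe 7,11,2 → slot 2
472: h=3 → slot 3
645: h=2, h2=10, probe 2,12 → slot 12
914: h=3, h2=3, probe 3,6 → slot 6
Table: [-, -, 807, 472, -, 586, 914, 599, -, -, -, 934, 645]

599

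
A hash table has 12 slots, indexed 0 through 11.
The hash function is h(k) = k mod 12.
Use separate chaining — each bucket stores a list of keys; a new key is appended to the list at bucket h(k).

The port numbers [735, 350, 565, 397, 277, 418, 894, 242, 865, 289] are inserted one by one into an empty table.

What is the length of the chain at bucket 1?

5

Insert 735: h=3, bucket 3 empty → new chain.
Insert 350: h=2, bucket 2 empty → new chain.
Insert 565: h=1, bucket 1 empty → new chain.
Insert 397: h=1, bucket 1 nonempty → append to chain.
Insert 277: h=1, bucket 1 nonempty → append to chain.
Insert 418: h=10, bucket 10 empty → new chain.
Insert 894: h=6, bucket 6 empty → new chain.
Insert 242: h=2, bucket 2 nonempty → append to chain.
Insert 865: h=1, bucket 1 nonempty → append to chain.
Insert 289: h=1, bucket 1 nonempty → append to chain.
Final buckets:
0: .
1: 565 -> 397 -> 277 -> 865 -> 289
2: 350 -> 242
3: 735
4: .
5: .
6: 894
7: .
8: .
9: .
10: 418
11: .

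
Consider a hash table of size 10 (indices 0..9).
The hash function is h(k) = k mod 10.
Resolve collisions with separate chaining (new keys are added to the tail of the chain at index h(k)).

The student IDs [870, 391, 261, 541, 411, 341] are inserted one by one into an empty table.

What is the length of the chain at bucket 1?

Insert 870: h=0, bucket 0 empty → new chain.
Insert 391: h=1, bucket 1 empty → new chain.
Insert 261: h=1, bucket 1 nonempty → append to chain.
Insert 541: h=1, bucket 1 nonempty → append to chain.
Insert 411: h=1, bucket 1 nonempty → append to chain.
Insert 341: h=1, bucket 1 nonempty → append to chain.
Final buckets:
0: 870
1: 391 -> 261 -> 541 -> 411 -> 341
2: —
3: —
4: —
5: —
6: —
7: —
8: —
9: —

5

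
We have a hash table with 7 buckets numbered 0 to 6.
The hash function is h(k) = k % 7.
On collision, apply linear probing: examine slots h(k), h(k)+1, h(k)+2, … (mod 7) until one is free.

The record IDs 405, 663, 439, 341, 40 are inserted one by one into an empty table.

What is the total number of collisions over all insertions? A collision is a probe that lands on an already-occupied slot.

9

405: h=6 → slot 6
663: h=5 → slot 5
439: h=5, probe 5,6,0 → slot 0
341: h=5, probe 5,6,0,1 → slot 1
40: h=5, probe 5,6,0,1,2 → slot 2
Table: [439, 341, 40, _, _, 663, 405]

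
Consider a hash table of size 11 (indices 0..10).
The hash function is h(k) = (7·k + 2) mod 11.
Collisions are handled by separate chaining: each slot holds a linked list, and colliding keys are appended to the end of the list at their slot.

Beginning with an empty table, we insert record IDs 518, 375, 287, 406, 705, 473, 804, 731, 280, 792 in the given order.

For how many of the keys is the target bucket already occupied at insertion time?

6

518 -> bucket 9
375 -> bucket 9 (collision)
287 -> bucket 9 (collision)
406 -> bucket 6
705 -> bucket 9 (collision)
473 -> bucket 2
804 -> bucket 9 (collision)
731 -> bucket 4
280 -> bucket 4 (collision)
792 -> bucket 2 (collision)
Final buckets:
0: .
1: .
2: 473 -> 792
3: .
4: 731 -> 280
5: .
6: 406
7: .
8: .
9: 518 -> 375 -> 287 -> 705 -> 804
10: .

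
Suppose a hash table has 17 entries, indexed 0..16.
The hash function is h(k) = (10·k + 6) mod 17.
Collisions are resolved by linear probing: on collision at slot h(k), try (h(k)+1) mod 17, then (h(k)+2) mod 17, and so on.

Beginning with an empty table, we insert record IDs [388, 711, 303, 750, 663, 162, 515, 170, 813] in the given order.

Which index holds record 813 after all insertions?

388: h=10 => slot 10
711: h=10, probe 10,11 => slot 11
303: h=10, probe 10,11,12 => slot 12
750: h=9 => slot 9
663: h=6 => slot 6
162: h=11, probe 11,12,13 => slot 13
515: h=5 => slot 5
170: h=6, probe 6,7 => slot 7
813: h=10, probe 10,11,12,13,14 => slot 14
Table: [., ., ., ., ., 515, 663, 170, ., 750, 388, 711, 303, 162, 813, ., .]

14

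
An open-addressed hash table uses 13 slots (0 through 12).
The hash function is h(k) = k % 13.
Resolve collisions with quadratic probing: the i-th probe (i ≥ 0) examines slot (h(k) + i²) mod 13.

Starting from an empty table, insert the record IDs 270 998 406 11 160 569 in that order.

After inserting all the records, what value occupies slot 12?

11

270 hashes to 10; slot 10 is free => place at 10.
998 hashes to 10; 10 taken => place at 11.
406 hashes to 3; slot 3 is free => place at 3.
11 hashes to 11; 11 taken => place at 12.
160 hashes to 4; slot 4 is free => place at 4.
569 hashes to 10; 10,11 taken => place at 1.
Table: [-, 569, -, 406, 160, -, -, -, -, -, 270, 998, 11]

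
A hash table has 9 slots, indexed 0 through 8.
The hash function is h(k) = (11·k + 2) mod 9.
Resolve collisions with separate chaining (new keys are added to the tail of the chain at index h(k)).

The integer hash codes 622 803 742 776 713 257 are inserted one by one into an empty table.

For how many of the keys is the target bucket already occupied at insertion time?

2

622 -> bucket 4
803 -> bucket 6
742 -> bucket 1
776 -> bucket 6 (collision)
713 -> bucket 6 (collision)
257 -> bucket 3
Final buckets:
0: -
1: 742
2: -
3: 257
4: 622
5: -
6: 803 -> 776 -> 713
7: -
8: -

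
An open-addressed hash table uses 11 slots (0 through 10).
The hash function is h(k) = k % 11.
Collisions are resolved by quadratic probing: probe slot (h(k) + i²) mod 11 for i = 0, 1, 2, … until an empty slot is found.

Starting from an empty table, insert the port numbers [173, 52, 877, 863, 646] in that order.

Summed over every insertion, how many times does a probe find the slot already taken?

Insert 173: h=8, slot 8 empty -> index 8.
Insert 52: h=8, slot 8 occupied -> index 9.
Insert 877: h=8, slots 8,9 occupied -> index 1.
Insert 863: h=5, slot 5 empty -> index 5.
Insert 646: h=8, slots 8,9,1 occupied -> index 6.
Table: [∅, 877, ∅, ∅, ∅, 863, 646, ∅, 173, 52, ∅]

6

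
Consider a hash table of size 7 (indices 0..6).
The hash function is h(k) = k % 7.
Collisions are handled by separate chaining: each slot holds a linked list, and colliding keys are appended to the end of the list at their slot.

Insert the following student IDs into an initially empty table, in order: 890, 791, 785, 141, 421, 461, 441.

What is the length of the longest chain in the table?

4

890 -> bucket 1
791 -> bucket 0
785 -> bucket 1 (collision)
141 -> bucket 1 (collision)
421 -> bucket 1 (collision)
461 -> bucket 6
441 -> bucket 0 (collision)
Final buckets:
0: 791 -> 441
1: 890 -> 785 -> 141 -> 421
2: —
3: —
4: —
5: —
6: 461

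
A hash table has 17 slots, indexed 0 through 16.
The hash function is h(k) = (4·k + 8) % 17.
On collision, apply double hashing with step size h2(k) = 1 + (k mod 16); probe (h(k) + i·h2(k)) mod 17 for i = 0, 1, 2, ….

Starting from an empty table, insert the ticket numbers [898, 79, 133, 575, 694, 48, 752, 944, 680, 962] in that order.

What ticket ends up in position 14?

898: h=13 → slot 13
79: h=1 → slot 1
133: h=13, h2=6, probe 13,2 → slot 2
575: h=13, h2=16, probe 13,12 → slot 12
694: h=13, h2=7, probe 13,3 → slot 3
48: h=13, h2=1, probe 13,14 → slot 14
752: h=7 → slot 7
944: h=10 → slot 10
680: h=8 → slot 8
962: h=14, h2=3, probe 14,0 → slot 0
Table: [962, 79, 133, 694, —, —, —, 752, 680, —, 944, —, 575, 898, 48, —, —]

48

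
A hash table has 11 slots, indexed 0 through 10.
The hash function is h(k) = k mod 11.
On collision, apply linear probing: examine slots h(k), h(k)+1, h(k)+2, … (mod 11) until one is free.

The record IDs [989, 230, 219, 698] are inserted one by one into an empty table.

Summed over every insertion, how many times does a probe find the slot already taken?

3

989: h=10 → slot 10
230: h=10, probe 10,0 → slot 0
219: h=10, probe 10,0,1 → slot 1
698: h=5 → slot 5
Table: [230, 219, _, _, _, 698, _, _, _, _, 989]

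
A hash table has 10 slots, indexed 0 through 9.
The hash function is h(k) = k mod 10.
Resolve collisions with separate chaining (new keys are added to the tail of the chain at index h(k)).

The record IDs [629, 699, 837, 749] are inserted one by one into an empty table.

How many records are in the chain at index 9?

Insert 629: h=9, bucket 9 empty -> new chain.
Insert 699: h=9, bucket 9 nonempty -> append to chain.
Insert 837: h=7, bucket 7 empty -> new chain.
Insert 749: h=9, bucket 9 nonempty -> append to chain.
Final buckets:
0: _
1: _
2: _
3: _
4: _
5: _
6: _
7: 837
8: _
9: 629 -> 699 -> 749

3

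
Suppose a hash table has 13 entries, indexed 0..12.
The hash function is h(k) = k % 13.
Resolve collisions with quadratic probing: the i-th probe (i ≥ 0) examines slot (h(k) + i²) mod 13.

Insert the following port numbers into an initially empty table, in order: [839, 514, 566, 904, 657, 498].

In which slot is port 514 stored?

839 hashes to 7; slot 7 is free → place at 7.
514 hashes to 7; 7 taken → place at 8.
566 hashes to 7; 7,8 taken → place at 11.
904 hashes to 7; 7,8,11 taken → place at 3.
657 hashes to 7; 7,8,11,3 taken → place at 10.
498 hashes to 4; slot 4 is free → place at 4.
Table: [—, —, —, 904, 498, —, —, 839, 514, —, 657, 566, —]

8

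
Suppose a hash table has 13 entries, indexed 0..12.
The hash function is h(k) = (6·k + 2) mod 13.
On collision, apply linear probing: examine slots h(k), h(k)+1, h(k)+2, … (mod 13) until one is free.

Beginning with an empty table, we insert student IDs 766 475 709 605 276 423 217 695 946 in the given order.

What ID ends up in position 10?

423

766 hashes to 9; slot 9 is free => place at 9.
475 hashes to 5; slot 5 is free => place at 5.
709 hashes to 5; 5 taken => place at 6.
605 hashes to 5; 5,6 taken => place at 7.
276 hashes to 7; 7 taken => place at 8.
423 hashes to 5; 5,6,7,8,9 taken => place at 10.
217 hashes to 4; slot 4 is free => place at 4.
695 hashes to 12; slot 12 is free => place at 12.
946 hashes to 10; 10 taken => place at 11.
Table: [., ., ., ., 217, 475, 709, 605, 276, 766, 423, 946, 695]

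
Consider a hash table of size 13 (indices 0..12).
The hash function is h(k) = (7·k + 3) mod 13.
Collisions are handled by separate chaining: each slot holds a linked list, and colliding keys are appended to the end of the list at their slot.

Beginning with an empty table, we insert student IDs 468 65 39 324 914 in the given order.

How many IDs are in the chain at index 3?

3

Insert 468: h=3, bucket 3 empty → new chain.
Insert 65: h=3, bucket 3 nonempty → append to chain.
Insert 39: h=3, bucket 3 nonempty → append to chain.
Insert 324: h=9, bucket 9 empty → new chain.
Insert 914: h=5, bucket 5 empty → new chain.
Final buckets:
0: -
1: -
2: -
3: 468 -> 65 -> 39
4: -
5: 914
6: -
7: -
8: -
9: 324
10: -
11: -
12: -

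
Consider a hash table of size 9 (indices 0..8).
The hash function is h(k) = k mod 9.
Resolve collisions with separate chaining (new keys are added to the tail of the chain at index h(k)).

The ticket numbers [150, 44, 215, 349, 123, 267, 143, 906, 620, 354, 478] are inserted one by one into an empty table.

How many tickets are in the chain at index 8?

4

150 -> bucket 6
44 -> bucket 8
215 -> bucket 8 (collision)
349 -> bucket 7
123 -> bucket 6 (collision)
267 -> bucket 6 (collision)
143 -> bucket 8 (collision)
906 -> bucket 6 (collision)
620 -> bucket 8 (collision)
354 -> bucket 3
478 -> bucket 1
Final buckets:
0: —
1: 478
2: —
3: 354
4: —
5: —
6: 150 -> 123 -> 267 -> 906
7: 349
8: 44 -> 215 -> 143 -> 620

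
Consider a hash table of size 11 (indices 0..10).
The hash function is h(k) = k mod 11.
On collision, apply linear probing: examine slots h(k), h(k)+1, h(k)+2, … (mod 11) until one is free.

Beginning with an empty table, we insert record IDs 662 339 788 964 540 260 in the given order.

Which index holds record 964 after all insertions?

8

Insert 662: h=2, slot 2 empty => index 2.
Insert 339: h=9, slot 9 empty => index 9.
Insert 788: h=7, slot 7 empty => index 7.
Insert 964: h=7, slot 7 occupied => index 8.
Insert 540: h=1, slot 1 empty => index 1.
Insert 260: h=7, slots 7,8,9 occupied => index 10.
Table: [-, 540, 662, -, -, -, -, 788, 964, 339, 260]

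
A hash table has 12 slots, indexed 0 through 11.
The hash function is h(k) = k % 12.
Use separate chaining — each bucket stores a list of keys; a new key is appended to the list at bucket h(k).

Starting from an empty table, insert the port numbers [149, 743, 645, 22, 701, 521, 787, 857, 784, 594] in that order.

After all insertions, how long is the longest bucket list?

149 → bucket 5
743 → bucket 11
645 → bucket 9
22 → bucket 10
701 → bucket 5 (collision)
521 → bucket 5 (collision)
787 → bucket 7
857 → bucket 5 (collision)
784 → bucket 4
594 → bucket 6
Final buckets:
0: —
1: —
2: —
3: —
4: 784
5: 149 -> 701 -> 521 -> 857
6: 594
7: 787
8: —
9: 645
10: 22
11: 743

4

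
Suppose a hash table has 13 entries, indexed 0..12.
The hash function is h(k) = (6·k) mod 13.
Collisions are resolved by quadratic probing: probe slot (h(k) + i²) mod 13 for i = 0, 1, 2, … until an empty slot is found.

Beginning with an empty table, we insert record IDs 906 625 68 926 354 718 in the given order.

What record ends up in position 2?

906

906 hashes to 2; slot 2 is free → place at 2.
625 hashes to 6; slot 6 is free → place at 6.
68 hashes to 5; slot 5 is free → place at 5.
926 hashes to 5; 5,6 taken → place at 9.
354 hashes to 5; 5,6,9 taken → place at 1.
718 hashes to 5; 5,6,9,1 taken → place at 8.
Table: [-, 354, 906, -, -, 68, 625, -, 718, 926, -, -, -]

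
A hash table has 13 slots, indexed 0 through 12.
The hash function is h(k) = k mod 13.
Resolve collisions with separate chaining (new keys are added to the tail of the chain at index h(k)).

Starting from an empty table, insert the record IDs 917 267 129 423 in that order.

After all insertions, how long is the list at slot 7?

917 → bucket 7
267 → bucket 7 (collision)
129 → bucket 12
423 → bucket 7 (collision)
Final buckets:
0: —
1: —
2: —
3: —
4: —
5: —
6: —
7: 917 -> 267 -> 423
8: —
9: —
10: —
11: —
12: 129

3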